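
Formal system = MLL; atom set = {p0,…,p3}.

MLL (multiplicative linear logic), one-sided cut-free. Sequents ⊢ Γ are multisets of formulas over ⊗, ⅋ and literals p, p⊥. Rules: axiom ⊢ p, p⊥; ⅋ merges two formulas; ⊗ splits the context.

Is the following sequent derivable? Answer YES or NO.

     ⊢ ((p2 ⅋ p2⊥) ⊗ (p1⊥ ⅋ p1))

Proof tree:
[⊗]  ⊢ ((p2 ⅋ p2⊥) ⊗ (p1⊥ ⅋ p1))
  [⅋]  ⊢ (p2 ⅋ p2⊥)
    [Ax]  ⊢ p2, p2⊥
  [⅋]  ⊢ (p1⊥ ⅋ p1)
    [Ax]  ⊢ p1, p1⊥

Result: YES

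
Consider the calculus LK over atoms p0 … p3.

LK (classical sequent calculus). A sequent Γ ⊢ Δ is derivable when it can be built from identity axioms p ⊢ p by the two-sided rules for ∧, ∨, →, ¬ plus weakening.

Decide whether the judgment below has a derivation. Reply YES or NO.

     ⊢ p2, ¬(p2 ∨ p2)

Derivation (root first):
[¬R]  ⊢ p2, ¬(p2 ∨ p2)
  [∨L] (p2 ∨ p2) ⊢ p2
    [Ax] p2 ⊢ p2
    [Ax] p2 ⊢ p2

Result: YES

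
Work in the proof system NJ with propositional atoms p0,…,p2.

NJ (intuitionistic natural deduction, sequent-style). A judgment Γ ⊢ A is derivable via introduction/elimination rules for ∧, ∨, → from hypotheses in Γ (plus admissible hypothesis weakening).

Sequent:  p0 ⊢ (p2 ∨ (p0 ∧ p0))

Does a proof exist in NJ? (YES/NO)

Proof tree:
[∨I₂] p0 ⊢ (p2 ∨ (p0 ∧ p0))
  [∧I] p0 ⊢ (p0 ∧ p0)
    [Ax] p0 ⊢ p0
    [Ax] p0 ⊢ p0

Result: YES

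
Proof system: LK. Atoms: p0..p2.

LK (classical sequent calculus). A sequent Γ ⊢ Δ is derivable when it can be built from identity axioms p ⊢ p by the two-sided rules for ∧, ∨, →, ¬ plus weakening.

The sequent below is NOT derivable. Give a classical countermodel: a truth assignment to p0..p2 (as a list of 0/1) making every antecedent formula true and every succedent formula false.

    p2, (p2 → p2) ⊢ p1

Search for a countermodel by truth-table:
  v=000: Γ:[p2=F, (p2 → p2)=T] Δ:[p1=F] refutes=False
  v=001: Γ:[p2=T, (p2 → p2)=T] Δ:[p1=F] refutes=True  ← countermodel

Result: [0, 0, 1]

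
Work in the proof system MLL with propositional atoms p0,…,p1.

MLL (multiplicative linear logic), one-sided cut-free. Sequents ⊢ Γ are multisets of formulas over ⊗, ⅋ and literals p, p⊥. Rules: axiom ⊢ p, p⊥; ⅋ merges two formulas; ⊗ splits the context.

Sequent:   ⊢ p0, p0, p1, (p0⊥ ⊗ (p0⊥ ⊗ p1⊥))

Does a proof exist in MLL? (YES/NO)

Proof tree:
[⊗]  ⊢ p0, p0, p1, (p0⊥ ⊗ (p0⊥ ⊗ p1⊥))
  [Ax]  ⊢ p0, p0⊥
  [⊗]  ⊢ p0, p1, (p0⊥ ⊗ p1⊥)
    [Ax]  ⊢ p0, p0⊥
    [Ax]  ⊢ p1, p1⊥

Result: YES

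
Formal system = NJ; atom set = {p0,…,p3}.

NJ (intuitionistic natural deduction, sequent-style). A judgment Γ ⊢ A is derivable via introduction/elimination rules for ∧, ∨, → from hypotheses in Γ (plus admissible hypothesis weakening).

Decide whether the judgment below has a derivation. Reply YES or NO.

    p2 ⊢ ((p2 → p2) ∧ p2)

Derivation trace:
[∧I] p2 ⊢ ((p2 → p2) ∧ p2)
  [→I]  ⊢ (p2 → p2)
    [Ax] p2 ⊢ p2
  [Ax] p2 ⊢ p2

Result: YES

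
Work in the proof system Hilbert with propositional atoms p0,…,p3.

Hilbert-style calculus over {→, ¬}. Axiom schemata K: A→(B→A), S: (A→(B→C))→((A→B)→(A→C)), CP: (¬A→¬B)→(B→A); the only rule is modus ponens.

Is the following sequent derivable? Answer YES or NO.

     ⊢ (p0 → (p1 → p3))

Truth-table refutation:
  v=0000: Γ:[] Δ:[(p0 → (p1 → p3))=T] refutes=False
  v=0001: Γ:[] Δ:[(p0 → (p1 → p3))=T] refutes=False
  v=0010: Γ:[] Δ:[(p0 → (p1 → p3))=T] refutes=False
  v=0011: Γ:[] Δ:[(p0 → (p1 → p3))=T] refutes=False
  v=0100: Γ:[] Δ:[(p0 → (p1 → p3))=T] refutes=False
  v=0101: Γ:[] Δ:[(p0 → (p1 → p3))=T] refutes=False
  v=0110: Γ:[] Δ:[(p0 → (p1 → p3))=T] refutes=False
  v=0111: Γ:[] Δ:[(p0 → (p1 → p3))=T] refutes=False
  v=1000: Γ:[] Δ:[(p0 → (p1 → p3))=T] refutes=False
  v=1001: Γ:[] Δ:[(p0 → (p1 → p3))=T] refutes=False
  v=1010: Γ:[] Δ:[(p0 → (p1 → p3))=T] refutes=False
  v=1011: Γ:[] Δ:[(p0 → (p1 → p3))=T] refutes=False
  v=1100: Γ:[] Δ:[(p0 → (p1 → p3))=F] refutes=True  ← countermodel

Result: NO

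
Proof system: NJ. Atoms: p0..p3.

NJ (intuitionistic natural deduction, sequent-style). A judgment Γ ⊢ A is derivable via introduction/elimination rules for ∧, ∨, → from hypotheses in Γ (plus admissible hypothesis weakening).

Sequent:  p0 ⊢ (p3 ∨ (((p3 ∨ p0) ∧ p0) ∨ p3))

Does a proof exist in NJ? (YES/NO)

Proof tree:
[∨I₂] p0 ⊢ (p3 ∨ (((p3 ∨ p0) ∧ p0) ∨ p3))
  [∨I₁] p0 ⊢ (((p3 ∨ p0) ∧ p0) ∨ p3)
    [∧I] p0 ⊢ ((p3 ∨ p0) ∧ p0)
      [∨I₂] p0 ⊢ (p3 ∨ p0)
        [Ax] p0 ⊢ p0
      [Ax] p0 ⊢ p0

Result: YES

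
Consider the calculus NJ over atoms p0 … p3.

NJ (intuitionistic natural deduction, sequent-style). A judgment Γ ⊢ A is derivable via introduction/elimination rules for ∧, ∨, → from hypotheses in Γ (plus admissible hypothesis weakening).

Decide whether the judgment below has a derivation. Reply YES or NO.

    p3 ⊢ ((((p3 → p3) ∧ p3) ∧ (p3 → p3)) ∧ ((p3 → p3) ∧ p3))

Derivation (root first):
[∧I] p3 ⊢ ((((p3 → p3) ∧ p3) ∧ (p3 → p3)) ∧ ((p3 → p3) ∧ p3))
  [∧I] p3 ⊢ (((p3 → p3) ∧ p3) ∧ (p3 → p3))
    [∧I] p3 ⊢ ((p3 → p3) ∧ p3)
      [→I]  ⊢ (p3 → p3)
        [Ax] p3 ⊢ p3
      [Ax] p3 ⊢ p3
    [→I]  ⊢ (p3 → p3)
      [Ax] p3 ⊢ p3
  [∧I] p3 ⊢ ((p3 → p3) ∧ p3)
    [→I]  ⊢ (p3 → p3)
      [Ax] p3 ⊢ p3
    [Ax] p3 ⊢ p3

Result: YES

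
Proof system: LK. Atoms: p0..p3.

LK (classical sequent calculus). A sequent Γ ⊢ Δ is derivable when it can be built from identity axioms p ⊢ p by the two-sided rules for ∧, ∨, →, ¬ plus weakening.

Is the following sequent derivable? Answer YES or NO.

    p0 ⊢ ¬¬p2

Truth-table refutation:
  v=0000: Γ:[p0=F] Δ:[¬¬p2=F] refutes=False
  v=0001: Γ:[p0=F] Δ:[¬¬p2=F] refutes=False
  v=0010: Γ:[p0=F] Δ:[¬¬p2=T] refutes=False
  v=0011: Γ:[p0=F] Δ:[¬¬p2=T] refutes=False
  v=0100: Γ:[p0=F] Δ:[¬¬p2=F] refutes=False
  v=0101: Γ:[p0=F] Δ:[¬¬p2=F] refutes=False
  v=0110: Γ:[p0=F] Δ:[¬¬p2=T] refutes=False
  v=0111: Γ:[p0=F] Δ:[¬¬p2=T] refutes=False
  v=1000: Γ:[p0=T] Δ:[¬¬p2=F] refutes=True  ← countermodel

Result: NO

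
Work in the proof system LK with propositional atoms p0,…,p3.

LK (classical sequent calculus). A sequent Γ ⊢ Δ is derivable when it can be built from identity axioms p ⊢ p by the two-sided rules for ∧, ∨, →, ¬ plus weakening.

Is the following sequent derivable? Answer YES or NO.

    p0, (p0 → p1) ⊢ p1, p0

Derivation (root first):
[WR] p0, (p0 → p1) ⊢ p1, p0
  [→L] p0, (p0 → p1) ⊢ p1
    [Ax] p0 ⊢ p0
    [Ax] p1 ⊢ p1

Result: YES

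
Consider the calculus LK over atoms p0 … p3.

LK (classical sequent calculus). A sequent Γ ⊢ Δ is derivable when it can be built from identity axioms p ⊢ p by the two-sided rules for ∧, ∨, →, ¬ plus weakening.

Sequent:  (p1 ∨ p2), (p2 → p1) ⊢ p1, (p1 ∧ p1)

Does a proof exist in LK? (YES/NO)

Proof tree:
[→L] (p1 ∨ p2), (p2 → p1) ⊢ p1, (p1 ∧ p1)
  [∨L] (p1 ∨ p2) ⊢ (p1 ∧ p1), p2
    [∧R] p1 ⊢ (p1 ∧ p1)
      [Ax] p1 ⊢ p1
      [Ax] p1 ⊢ p1
    [Ax] p2 ⊢ p2
  [Ax] p1 ⊢ p1

Result: YES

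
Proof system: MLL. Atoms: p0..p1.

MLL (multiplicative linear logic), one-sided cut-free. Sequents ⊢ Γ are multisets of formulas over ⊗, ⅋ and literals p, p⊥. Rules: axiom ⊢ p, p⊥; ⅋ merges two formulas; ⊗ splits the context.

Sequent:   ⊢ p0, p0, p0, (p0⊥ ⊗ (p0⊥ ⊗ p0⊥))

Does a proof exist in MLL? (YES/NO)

Derivation (root first):
[⊗]  ⊢ p0, p0, p0, (p0⊥ ⊗ (p0⊥ ⊗ p0⊥))
  [Ax]  ⊢ p0, p0⊥
  [⊗]  ⊢ p0, p0, (p0⊥ ⊗ p0⊥)
    [Ax]  ⊢ p0, p0⊥
    [Ax]  ⊢ p0, p0⊥

Result: YES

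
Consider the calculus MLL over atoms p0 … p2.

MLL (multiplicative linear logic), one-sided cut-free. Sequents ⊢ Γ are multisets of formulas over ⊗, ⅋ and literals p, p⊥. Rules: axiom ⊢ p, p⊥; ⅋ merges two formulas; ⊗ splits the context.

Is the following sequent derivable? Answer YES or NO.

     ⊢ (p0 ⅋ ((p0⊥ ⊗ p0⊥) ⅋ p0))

Derivation (root first):
[⅋]  ⊢ (p0 ⅋ ((p0⊥ ⊗ p0⊥) ⅋ p0))
  [⅋]  ⊢ p0, ((p0⊥ ⊗ p0⊥) ⅋ p0)
    [⊗]  ⊢ p0, p0, (p0⊥ ⊗ p0⊥)
      [Ax]  ⊢ p0, p0⊥
      [Ax]  ⊢ p0, p0⊥

Result: YES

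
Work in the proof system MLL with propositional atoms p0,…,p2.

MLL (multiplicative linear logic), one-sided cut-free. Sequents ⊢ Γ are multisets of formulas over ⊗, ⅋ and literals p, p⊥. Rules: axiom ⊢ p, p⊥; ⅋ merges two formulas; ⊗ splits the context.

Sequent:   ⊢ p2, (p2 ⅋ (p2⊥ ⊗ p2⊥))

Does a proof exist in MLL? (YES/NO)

Derivation trace:
[⅋]  ⊢ p2, (p2 ⅋ (p2⊥ ⊗ p2⊥))
  [⊗]  ⊢ p2, p2, (p2⊥ ⊗ p2⊥)
    [Ax]  ⊢ p2, p2⊥
    [Ax]  ⊢ p2, p2⊥

Result: YES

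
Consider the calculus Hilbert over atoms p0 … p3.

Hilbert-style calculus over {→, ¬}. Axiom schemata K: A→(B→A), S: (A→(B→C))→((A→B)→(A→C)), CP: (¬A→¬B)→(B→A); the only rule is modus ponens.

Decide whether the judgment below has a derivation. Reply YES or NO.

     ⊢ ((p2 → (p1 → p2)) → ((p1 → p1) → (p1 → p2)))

Search for a countermodel by truth-table:
  v=0000: Γ:[] Δ:[((p2 → (p1 → p2)) → ((p1 → p1) → (p1 → p2)))=T] refutes=False
  v=0001: Γ:[] Δ:[((p2 → (p1 → p2)) → ((p1 → p1) → (p1 → p2)))=T] refutes=False
  v=0010: Γ:[] Δ:[((p2 → (p1 → p2)) → ((p1 → p1) → (p1 → p2)))=T] refutes=False
  v=0011: Γ:[] Δ:[((p2 → (p1 → p2)) → ((p1 → p1) → (p1 → p2)))=T] refutes=False
  v=0100: Γ:[] Δ:[((p2 → (p1 → p2)) → ((p1 → p1) → (p1 → p2)))=F] refutes=True  ← countermodel

Result: NO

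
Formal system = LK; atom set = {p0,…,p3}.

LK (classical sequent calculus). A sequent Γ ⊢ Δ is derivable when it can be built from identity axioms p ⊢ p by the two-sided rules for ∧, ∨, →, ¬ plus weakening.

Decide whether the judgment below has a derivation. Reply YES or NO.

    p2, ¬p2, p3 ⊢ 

Proof tree:
[WL] p2, ¬p2, p3 ⊢ 
  [¬L] p2, ¬p2 ⊢ 
    [Ax] p2 ⊢ p2

Result: YES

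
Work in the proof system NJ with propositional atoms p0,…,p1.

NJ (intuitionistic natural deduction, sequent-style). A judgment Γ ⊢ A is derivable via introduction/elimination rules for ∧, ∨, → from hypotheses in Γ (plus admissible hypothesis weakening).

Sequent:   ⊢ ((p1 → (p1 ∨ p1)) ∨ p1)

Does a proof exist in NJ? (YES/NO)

Proof tree:
[∨I₁]  ⊢ ((p1 → (p1 ∨ p1)) ∨ p1)
  [→I]  ⊢ (p1 → (p1 ∨ p1))
    [∨I₂] p1 ⊢ (p1 ∨ p1)
      [Ax] p1 ⊢ p1

Result: YES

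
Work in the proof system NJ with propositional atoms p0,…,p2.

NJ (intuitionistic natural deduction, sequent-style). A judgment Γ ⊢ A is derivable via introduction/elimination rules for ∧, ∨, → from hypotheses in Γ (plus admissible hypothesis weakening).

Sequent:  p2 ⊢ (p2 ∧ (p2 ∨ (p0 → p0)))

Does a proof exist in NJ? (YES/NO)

Proof tree:
[∧I] p2 ⊢ (p2 ∧ (p2 ∨ (p0 → p0)))
  [Ax] p2 ⊢ p2
  [∨I₂]  ⊢ (p2 ∨ (p0 → p0))
    [→I]  ⊢ (p0 → p0)
      [Ax] p0 ⊢ p0

Result: YES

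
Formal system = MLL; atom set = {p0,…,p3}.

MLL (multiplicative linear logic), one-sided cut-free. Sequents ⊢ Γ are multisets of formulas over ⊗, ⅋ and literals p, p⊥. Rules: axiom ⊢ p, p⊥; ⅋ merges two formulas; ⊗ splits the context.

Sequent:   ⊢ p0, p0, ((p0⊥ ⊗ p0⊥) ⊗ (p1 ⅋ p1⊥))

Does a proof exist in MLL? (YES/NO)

Derivation (root first):
[⊗]  ⊢ p0, p0, ((p0⊥ ⊗ p0⊥) ⊗ (p1 ⅋ p1⊥))
  [⊗]  ⊢ p0, p0, (p0⊥ ⊗ p0⊥)
    [Ax]  ⊢ p0, p0⊥
    [Ax]  ⊢ p0, p0⊥
  [⅋]  ⊢ (p1 ⅋ p1⊥)
    [Ax]  ⊢ p1, p1⊥

Result: YES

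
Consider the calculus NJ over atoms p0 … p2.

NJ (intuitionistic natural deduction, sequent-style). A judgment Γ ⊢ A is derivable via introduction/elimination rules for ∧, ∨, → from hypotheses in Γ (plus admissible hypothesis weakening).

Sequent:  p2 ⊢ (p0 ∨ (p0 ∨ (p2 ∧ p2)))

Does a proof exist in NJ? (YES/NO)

Proof tree:
[∨I₂] p2 ⊢ (p0 ∨ (p0 ∨ (p2 ∧ p2)))
  [∨I₂] p2 ⊢ (p0 ∨ (p2 ∧ p2))
    [∧I] p2 ⊢ (p2 ∧ p2)
      [Ax] p2 ⊢ p2
      [Ax] p2 ⊢ p2

Result: YES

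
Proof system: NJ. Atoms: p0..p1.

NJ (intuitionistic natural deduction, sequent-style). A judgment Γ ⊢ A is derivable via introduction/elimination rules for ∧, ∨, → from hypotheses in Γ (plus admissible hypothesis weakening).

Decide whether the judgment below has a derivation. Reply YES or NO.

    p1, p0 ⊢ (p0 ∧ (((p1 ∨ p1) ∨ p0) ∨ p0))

Proof tree:
[∧I] p1, p0 ⊢ (p0 ∧ (((p1 ∨ p1) ∨ p0) ∨ p0))
  [Ax] p0 ⊢ p0
  [∨I₁] p1 ⊢ (((p1 ∨ p1) ∨ p0) ∨ p0)
    [∨I₁] p1 ⊢ ((p1 ∨ p1) ∨ p0)
      [∨I₂] p1 ⊢ (p1 ∨ p1)
        [Ax] p1 ⊢ p1

Result: YES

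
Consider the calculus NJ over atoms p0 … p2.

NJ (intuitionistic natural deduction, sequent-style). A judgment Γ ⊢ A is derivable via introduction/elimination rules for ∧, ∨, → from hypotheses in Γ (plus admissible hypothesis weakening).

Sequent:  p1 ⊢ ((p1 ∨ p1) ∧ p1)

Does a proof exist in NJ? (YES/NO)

Derivation (root first):
[∧I] p1 ⊢ ((p1 ∨ p1) ∧ p1)
  [∨I₂] p1 ⊢ (p1 ∨ p1)
    [Ax] p1 ⊢ p1
  [Ax] p1 ⊢ p1

Result: YES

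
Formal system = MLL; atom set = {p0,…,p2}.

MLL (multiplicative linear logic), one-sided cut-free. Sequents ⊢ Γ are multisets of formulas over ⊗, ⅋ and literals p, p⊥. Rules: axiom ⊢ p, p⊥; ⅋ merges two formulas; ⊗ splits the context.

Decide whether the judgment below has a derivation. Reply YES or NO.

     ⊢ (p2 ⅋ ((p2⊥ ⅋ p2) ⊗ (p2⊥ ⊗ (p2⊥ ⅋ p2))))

Proof tree:
[⅋]  ⊢ (p2 ⅋ ((p2⊥ ⅋ p2) ⊗ (p2⊥ ⊗ (p2⊥ ⅋ p2))))
  [⊗]  ⊢ p2, ((p2⊥ ⅋ p2) ⊗ (p2⊥ ⊗ (p2⊥ ⅋ p2)))
    [⅋]  ⊢ (p2⊥ ⅋ p2)
      [Ax]  ⊢ p2, p2⊥
    [⊗]  ⊢ p2, (p2⊥ ⊗ (p2⊥ ⅋ p2))
      [Ax]  ⊢ p2, p2⊥
      [⅋]  ⊢ (p2⊥ ⅋ p2)
        [Ax]  ⊢ p2, p2⊥

Result: YES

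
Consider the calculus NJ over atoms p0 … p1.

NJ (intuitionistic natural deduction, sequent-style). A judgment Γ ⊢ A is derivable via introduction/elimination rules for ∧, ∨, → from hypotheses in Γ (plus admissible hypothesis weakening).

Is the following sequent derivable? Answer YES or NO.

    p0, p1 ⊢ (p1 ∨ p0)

Derivation (root first):
[∨I₂] p0, p1 ⊢ (p1 ∨ p0)
  [Wk] p0, p1 ⊢ p0
    [Ax] p0 ⊢ p0

Result: YES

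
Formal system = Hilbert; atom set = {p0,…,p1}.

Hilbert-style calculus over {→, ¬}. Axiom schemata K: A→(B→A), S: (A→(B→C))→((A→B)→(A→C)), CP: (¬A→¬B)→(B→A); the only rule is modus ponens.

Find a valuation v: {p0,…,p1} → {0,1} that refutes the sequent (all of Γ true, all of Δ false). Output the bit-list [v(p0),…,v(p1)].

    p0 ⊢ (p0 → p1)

Truth-table refutation:
  v=00: Γ:[p0=F] Δ:[(p0 → p1)=T] refutes=False
  v=01: Γ:[p0=F] Δ:[(p0 → p1)=T] refutes=False
  v=10: Γ:[p0=T] Δ:[(p0 → p1)=F] refutes=True  ← countermodel

Result: [1, 0]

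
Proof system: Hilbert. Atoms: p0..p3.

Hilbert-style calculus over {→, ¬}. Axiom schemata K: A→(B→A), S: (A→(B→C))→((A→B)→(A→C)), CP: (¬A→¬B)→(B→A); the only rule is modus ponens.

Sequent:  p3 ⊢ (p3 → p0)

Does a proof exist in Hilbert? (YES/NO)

Search for a countermodel by truth-table:
  v=0000: Γ:[p3=F] Δ:[(p3 → p0)=T] refutes=False
  v=0001: Γ:[p3=T] Δ:[(p3 → p0)=F] refutes=True  ← countermodel

Result: NO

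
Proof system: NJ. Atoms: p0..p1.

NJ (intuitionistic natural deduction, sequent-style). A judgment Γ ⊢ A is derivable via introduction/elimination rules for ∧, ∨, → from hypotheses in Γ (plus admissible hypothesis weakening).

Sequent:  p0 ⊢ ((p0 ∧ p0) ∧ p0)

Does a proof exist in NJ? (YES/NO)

Proof tree:
[∧I] p0 ⊢ ((p0 ∧ p0) ∧ p0)
  [∧I] p0 ⊢ (p0 ∧ p0)
    [Ax] p0 ⊢ p0
    [Ax] p0 ⊢ p0
  [Ax] p0 ⊢ p0

Result: YES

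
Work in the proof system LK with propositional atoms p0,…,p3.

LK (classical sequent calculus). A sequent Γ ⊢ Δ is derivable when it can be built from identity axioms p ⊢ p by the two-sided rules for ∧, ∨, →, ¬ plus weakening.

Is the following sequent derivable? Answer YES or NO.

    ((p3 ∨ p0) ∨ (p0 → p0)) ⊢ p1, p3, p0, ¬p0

Derivation trace:
[¬R] ((p3 ∨ p0) ∨ (p0 → p0)) ⊢ p1, p3, p0, ¬p0
  [∨L] p0, ((p3 ∨ p0) ∨ (p0 → p0)) ⊢ p1, p3, p0
    [∨L] (p3 ∨ p0) ⊢ p1, p3, p0
      [Ax] p3 ⊢ p3
      [WR] p0 ⊢ p0, p1
        [Ax] p0 ⊢ p0
    [→L] p0, (p0 → p0) ⊢ p0
      [Ax] p0 ⊢ p0
      [Ax] p0 ⊢ p0

Result: YES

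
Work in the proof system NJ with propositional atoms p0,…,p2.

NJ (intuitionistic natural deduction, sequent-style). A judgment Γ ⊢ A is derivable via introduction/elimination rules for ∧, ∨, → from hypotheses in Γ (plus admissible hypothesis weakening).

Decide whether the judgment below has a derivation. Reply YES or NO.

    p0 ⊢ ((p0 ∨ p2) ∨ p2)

Derivation (root first):
[∨I₁] p0 ⊢ ((p0 ∨ p2) ∨ p2)
  [∨I₁] p0 ⊢ (p0 ∨ p2)
    [Ax] p0 ⊢ p0

Result: YES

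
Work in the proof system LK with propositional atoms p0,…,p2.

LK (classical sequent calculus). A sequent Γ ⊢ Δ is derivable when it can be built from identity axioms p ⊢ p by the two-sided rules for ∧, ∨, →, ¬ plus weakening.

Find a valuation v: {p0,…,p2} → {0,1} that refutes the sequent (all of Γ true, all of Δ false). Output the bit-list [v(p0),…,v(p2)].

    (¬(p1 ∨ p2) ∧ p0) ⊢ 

Truth-table refutation:
  v=000: Γ:[(¬(p1 ∨ p2) ∧ p0)=F] Δ:[] refutes=False
  v=001: Γ:[(¬(p1 ∨ p2) ∧ p0)=F] Δ:[] refutes=False
  v=010: Γ:[(¬(p1 ∨ p2) ∧ p0)=F] Δ:[] refutes=False
  v=011: Γ:[(¬(p1 ∨ p2) ∧ p0)=F] Δ:[] refutes=False
  v=100: Γ:[(¬(p1 ∨ p2) ∧ p0)=T] Δ:[] refutes=True  ← countermodel

Result: [1, 0, 0]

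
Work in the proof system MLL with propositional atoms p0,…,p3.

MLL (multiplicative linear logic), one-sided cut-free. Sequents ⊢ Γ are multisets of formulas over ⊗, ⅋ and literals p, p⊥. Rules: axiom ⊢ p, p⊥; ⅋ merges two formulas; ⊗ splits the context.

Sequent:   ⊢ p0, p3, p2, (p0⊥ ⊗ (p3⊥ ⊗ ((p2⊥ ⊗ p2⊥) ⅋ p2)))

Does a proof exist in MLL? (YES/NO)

Derivation (root first):
[⊗]  ⊢ p0, p3, p2, (p0⊥ ⊗ (p3⊥ ⊗ ((p2⊥ ⊗ p2⊥) ⅋ p2)))
  [Ax]  ⊢ p0, p0⊥
  [⊗]  ⊢ p3, p2, (p3⊥ ⊗ ((p2⊥ ⊗ p2⊥) ⅋ p2))
    [Ax]  ⊢ p3, p3⊥
    [⅋]  ⊢ p2, ((p2⊥ ⊗ p2⊥) ⅋ p2)
      [⊗]  ⊢ p2, p2, (p2⊥ ⊗ p2⊥)
        [Ax]  ⊢ p2, p2⊥
        [Ax]  ⊢ p2, p2⊥

Result: YES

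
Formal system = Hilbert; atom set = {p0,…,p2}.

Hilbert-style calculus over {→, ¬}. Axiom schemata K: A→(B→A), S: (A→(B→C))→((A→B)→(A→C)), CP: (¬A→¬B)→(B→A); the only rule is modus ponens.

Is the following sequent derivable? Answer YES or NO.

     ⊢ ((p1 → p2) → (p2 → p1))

Enumerate valuations to refute Γ ⊢ Δ:
  v=000: Γ:[] Δ:[((p1 → p2) → (p2 → p1))=T] refutes=False
  v=001: Γ:[] Δ:[((p1 → p2) → (p2 → p1))=F] refutes=True  ← countermodel

Result: NO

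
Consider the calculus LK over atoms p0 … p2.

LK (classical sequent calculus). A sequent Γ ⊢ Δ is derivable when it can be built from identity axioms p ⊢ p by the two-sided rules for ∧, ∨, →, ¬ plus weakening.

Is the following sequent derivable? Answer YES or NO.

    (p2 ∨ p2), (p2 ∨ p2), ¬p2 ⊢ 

Derivation (root first):
[¬L] (p2 ∨ p2), (p2 ∨ p2), ¬p2 ⊢ 
  [∨L] (p2 ∨ p2), (p2 ∨ p2) ⊢ p2
    [WL] (p2 ∨ p2), p2 ⊢ p2
      [∨L] (p2 ∨ p2) ⊢ p2
        [Ax] p2 ⊢ p2
        [Ax] p2 ⊢ p2
    [WL] (p2 ∨ p2), p2 ⊢ p2
      [∨L] (p2 ∨ p2) ⊢ p2
        [Ax] p2 ⊢ p2
        [Ax] p2 ⊢ p2

Result: YES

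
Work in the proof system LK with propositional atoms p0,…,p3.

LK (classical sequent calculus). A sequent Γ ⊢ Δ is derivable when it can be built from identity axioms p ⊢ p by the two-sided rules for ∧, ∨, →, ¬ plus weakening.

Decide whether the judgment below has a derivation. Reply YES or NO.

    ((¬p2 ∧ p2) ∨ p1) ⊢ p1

Derivation (root first):
[∨L] ((¬p2 ∧ p2) ∨ p1) ⊢ p1
  [∧L] (¬p2 ∧ p2) ⊢ 
    [¬L] p2, ¬p2 ⊢ 
      [Ax] p2 ⊢ p2
  [Ax] p1 ⊢ p1

Result: YES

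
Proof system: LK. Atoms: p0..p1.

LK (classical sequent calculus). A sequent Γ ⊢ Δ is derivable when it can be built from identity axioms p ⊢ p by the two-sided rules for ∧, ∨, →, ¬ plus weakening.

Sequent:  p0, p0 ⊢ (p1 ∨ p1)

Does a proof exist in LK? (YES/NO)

Search for a countermodel by truth-table:
  v=00: Γ:[p0=F, p0=F] Δ:[(p1 ∨ p1)=F] refutes=False
  v=01: Γ:[p0=F, p0=F] Δ:[(p1 ∨ p1)=T] refutes=False
  v=10: Γ:[p0=T, p0=T] Δ:[(p1 ∨ p1)=F] refutes=True  ← countermodel

Result: NO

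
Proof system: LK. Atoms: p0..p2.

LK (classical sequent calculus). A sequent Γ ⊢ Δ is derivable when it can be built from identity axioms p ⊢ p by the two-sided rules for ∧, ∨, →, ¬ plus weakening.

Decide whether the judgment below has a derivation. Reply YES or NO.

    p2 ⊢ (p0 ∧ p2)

Truth-table refutation:
  v=000: Γ:[p2=F] Δ:[(p0 ∧ p2)=F] refutes=False
  v=001: Γ:[p2=T] Δ:[(p0 ∧ p2)=F] refutes=True  ← countermodel

Result: NO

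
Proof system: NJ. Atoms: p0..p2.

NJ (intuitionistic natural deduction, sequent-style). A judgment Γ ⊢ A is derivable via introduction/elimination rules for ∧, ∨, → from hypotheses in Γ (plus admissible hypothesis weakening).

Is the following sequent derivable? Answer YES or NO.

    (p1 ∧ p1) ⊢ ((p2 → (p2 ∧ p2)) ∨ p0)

Proof tree:
[∨I₁] (p1 ∧ p1) ⊢ ((p2 → (p2 ∧ p2)) ∨ p0)
  [Wk] (p1 ∧ p1) ⊢ (p2 → (p2 ∧ p2))
    [→I]  ⊢ (p2 → (p2 ∧ p2))
      [∧I] p2 ⊢ (p2 ∧ p2)
        [Ax] p2 ⊢ p2
        [Ax] p2 ⊢ p2

Result: YES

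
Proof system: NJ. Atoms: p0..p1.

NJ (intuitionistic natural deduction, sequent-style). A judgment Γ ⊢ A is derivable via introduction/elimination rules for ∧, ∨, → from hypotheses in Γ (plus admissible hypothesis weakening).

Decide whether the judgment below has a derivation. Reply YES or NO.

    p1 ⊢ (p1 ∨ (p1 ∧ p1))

Derivation (root first):
[∨I₂] p1 ⊢ (p1 ∨ (p1 ∧ p1))
  [∧I] p1 ⊢ (p1 ∧ p1)
    [Ax] p1 ⊢ p1
    [Ax] p1 ⊢ p1

Result: YES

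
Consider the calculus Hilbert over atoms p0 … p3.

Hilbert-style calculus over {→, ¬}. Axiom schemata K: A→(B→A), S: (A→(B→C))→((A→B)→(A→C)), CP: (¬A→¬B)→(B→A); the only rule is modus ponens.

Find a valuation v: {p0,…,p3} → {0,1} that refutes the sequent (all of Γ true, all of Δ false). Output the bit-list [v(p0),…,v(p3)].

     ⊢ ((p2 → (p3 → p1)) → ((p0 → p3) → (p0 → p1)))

Truth-table refutation:
  v=0000: Γ:[] Δ:[((p2 → (p3 → p1)) → ((p0 → p3) → (p0 → p1)))=T] refutes=False
  v=0001: Γ:[] Δ:[((p2 → (p3 → p1)) → ((p0 → p3) → (p0 → p1)))=T] refutes=False
  v=0010: Γ:[] Δ:[((p2 → (p3 → p1)) → ((p0 → p3) → (p0 → p1)))=T] refutes=False
  v=0011: Γ:[] Δ:[((p2 → (p3 → p1)) → ((p0 → p3) → (p0 → p1)))=T] refutes=False
  v=0100: Γ:[] Δ:[((p2 → (p3 → p1)) → ((p0 → p3) → (p0 → p1)))=T] refutes=False
  v=0101: Γ:[] Δ:[((p2 → (p3 → p1)) → ((p0 → p3) → (p0 → p1)))=T] refutes=False
  v=0110: Γ:[] Δ:[((p2 → (p3 → p1)) → ((p0 → p3) → (p0 → p1)))=T] refutes=False
  v=0111: Γ:[] Δ:[((p2 → (p3 → p1)) → ((p0 → p3) → (p0 → p1)))=T] refutes=False
  v=1000: Γ:[] Δ:[((p2 → (p3 → p1)) → ((p0 → p3) → (p0 → p1)))=T] refutes=False
  v=1001: Γ:[] Δ:[((p2 → (p3 → p1)) → ((p0 → p3) → (p0 → p1)))=F] refutes=True  ← countermodel

Result: [1, 0, 0, 1]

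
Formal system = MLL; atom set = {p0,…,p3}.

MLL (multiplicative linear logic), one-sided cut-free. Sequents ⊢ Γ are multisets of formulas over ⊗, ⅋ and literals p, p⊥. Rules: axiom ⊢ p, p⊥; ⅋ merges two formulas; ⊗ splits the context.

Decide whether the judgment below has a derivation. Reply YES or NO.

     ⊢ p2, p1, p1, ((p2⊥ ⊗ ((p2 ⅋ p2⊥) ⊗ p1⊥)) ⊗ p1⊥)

Derivation (root first):
[⊗]  ⊢ p2, p1, p1, ((p2⊥ ⊗ ((p2 ⅋ p2⊥) ⊗ p1⊥)) ⊗ p1⊥)
  [⊗]  ⊢ p2, p1, (p2⊥ ⊗ ((p2 ⅋ p2⊥) ⊗ p1⊥))
    [Ax]  ⊢ p2, p2⊥
    [⊗]  ⊢ p1, ((p2 ⅋ p2⊥) ⊗ p1⊥)
      [⅋]  ⊢ (p2 ⅋ p2⊥)
        [Ax]  ⊢ p2, p2⊥
      [Ax]  ⊢ p1, p1⊥
  [Ax]  ⊢ p1, p1⊥

Result: YES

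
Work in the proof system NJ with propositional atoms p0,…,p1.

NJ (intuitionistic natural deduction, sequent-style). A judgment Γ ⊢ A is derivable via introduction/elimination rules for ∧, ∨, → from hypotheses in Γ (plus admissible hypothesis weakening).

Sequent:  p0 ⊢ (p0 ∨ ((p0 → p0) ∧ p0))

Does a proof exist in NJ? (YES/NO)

Derivation (root first):
[∨I₂] p0 ⊢ (p0 ∨ ((p0 → p0) ∧ p0))
  [∧I] p0 ⊢ ((p0 → p0) ∧ p0)
    [→I]  ⊢ (p0 → p0)
      [Ax] p0 ⊢ p0
    [Ax] p0 ⊢ p0

Result: YES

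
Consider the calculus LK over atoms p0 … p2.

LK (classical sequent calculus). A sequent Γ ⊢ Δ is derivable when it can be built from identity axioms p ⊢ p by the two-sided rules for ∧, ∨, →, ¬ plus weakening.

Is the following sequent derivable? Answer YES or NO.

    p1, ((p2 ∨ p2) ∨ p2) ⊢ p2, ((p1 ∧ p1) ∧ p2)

Proof tree:
[∨L] p1, ((p2 ∨ p2) ∨ p2) ⊢ p2, ((p1 ∧ p1) ∧ p2)
  [∨L] p1, (p2 ∨ p2) ⊢ p2, ((p1 ∧ p1) ∧ p2)
    [Ax] p2 ⊢ p2
    [∧R] p1, p2 ⊢ ((p1 ∧ p1) ∧ p2)
      [∧R] p1 ⊢ (p1 ∧ p1)
        [Ax] p1 ⊢ p1
        [Ax] p1 ⊢ p1
      [Ax] p2 ⊢ p2
  [Ax] p2 ⊢ p2

Result: YES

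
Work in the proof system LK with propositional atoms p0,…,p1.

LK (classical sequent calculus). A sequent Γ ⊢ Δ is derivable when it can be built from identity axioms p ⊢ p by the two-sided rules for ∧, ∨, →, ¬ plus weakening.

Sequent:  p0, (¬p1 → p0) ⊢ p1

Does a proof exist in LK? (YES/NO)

Enumerate valuations to refute Γ ⊢ Δ:
  v=00: Γ:[p0=F, (¬p1 → p0)=F] Δ:[p1=F] refutes=False
  v=01: Γ:[p0=F, (¬p1 → p0)=T] Δ:[p1=T] refutes=False
  v=10: Γ:[p0=T, (¬p1 → p0)=T] Δ:[p1=F] refutes=True  ← countermodel

Result: NO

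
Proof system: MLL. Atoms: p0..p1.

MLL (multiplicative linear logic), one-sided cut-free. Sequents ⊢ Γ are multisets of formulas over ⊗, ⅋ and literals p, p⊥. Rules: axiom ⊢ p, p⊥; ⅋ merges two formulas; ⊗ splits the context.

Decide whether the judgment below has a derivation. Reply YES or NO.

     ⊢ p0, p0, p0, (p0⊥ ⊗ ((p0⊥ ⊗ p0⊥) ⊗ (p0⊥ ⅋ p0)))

Proof tree:
[⊗]  ⊢ p0, p0, p0, (p0⊥ ⊗ ((p0⊥ ⊗ p0⊥) ⊗ (p0⊥ ⅋ p0)))
  [Ax]  ⊢ p0, p0⊥
  [⊗]  ⊢ p0, p0, ((p0⊥ ⊗ p0⊥) ⊗ (p0⊥ ⅋ p0))
    [⊗]  ⊢ p0, p0, (p0⊥ ⊗ p0⊥)
      [Ax]  ⊢ p0, p0⊥
      [Ax]  ⊢ p0, p0⊥
    [⅋]  ⊢ (p0⊥ ⅋ p0)
      [Ax]  ⊢ p0, p0⊥

Result: YES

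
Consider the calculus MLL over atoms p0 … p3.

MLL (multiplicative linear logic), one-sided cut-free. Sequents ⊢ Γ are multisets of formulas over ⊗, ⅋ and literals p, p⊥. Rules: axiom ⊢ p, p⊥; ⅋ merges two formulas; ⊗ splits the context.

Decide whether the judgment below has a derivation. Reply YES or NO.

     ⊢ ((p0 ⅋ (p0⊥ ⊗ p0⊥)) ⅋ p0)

Derivation trace:
[⅋]  ⊢ ((p0 ⅋ (p0⊥ ⊗ p0⊥)) ⅋ p0)
  [⅋]  ⊢ p0, (p0 ⅋ (p0⊥ ⊗ p0⊥))
    [⊗]  ⊢ p0, p0, (p0⊥ ⊗ p0⊥)
      [Ax]  ⊢ p0, p0⊥
      [Ax]  ⊢ p0, p0⊥

Result: YES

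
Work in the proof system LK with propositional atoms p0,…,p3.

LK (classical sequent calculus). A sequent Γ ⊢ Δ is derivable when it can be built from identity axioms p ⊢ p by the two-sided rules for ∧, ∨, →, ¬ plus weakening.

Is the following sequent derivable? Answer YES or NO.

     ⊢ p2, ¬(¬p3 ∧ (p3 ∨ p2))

Proof tree:
[¬R]  ⊢ p2, ¬(¬p3 ∧ (p3 ∨ p2))
  [∧L] (¬p3 ∧ (p3 ∨ p2)) ⊢ p2
    [¬L] (p3 ∨ p2), ¬p3 ⊢ p2
      [∨L] (p3 ∨ p2) ⊢ p2, p3
        [Ax] p3 ⊢ p3
        [Ax] p2 ⊢ p2

Result: YES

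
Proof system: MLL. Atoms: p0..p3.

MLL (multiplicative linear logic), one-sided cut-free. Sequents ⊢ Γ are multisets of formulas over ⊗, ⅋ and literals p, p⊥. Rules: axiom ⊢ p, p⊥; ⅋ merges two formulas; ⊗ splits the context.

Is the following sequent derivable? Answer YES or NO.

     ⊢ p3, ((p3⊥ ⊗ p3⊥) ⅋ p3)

Derivation (root first):
[⅋]  ⊢ p3, ((p3⊥ ⊗ p3⊥) ⅋ p3)
  [⊗]  ⊢ p3, p3, (p3⊥ ⊗ p3⊥)
    [Ax]  ⊢ p3, p3⊥
    [Ax]  ⊢ p3, p3⊥

Result: YES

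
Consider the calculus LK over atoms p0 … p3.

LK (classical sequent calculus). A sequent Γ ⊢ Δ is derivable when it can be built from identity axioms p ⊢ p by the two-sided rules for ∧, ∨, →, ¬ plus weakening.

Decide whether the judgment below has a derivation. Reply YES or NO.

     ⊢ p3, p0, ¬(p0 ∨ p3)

Derivation trace:
[¬R]  ⊢ p3, p0, ¬(p0 ∨ p3)
  [∨L] (p0 ∨ p3) ⊢ p3, p0
    [Ax] p0 ⊢ p0
    [Ax] p3 ⊢ p3

Result: YES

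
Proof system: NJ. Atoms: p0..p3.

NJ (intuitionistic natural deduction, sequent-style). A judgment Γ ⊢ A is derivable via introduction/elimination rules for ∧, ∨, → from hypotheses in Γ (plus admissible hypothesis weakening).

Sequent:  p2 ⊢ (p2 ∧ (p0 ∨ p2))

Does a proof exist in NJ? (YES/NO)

Proof tree:
[∧I] p2 ⊢ (p2 ∧ (p0 ∨ p2))
  [Ax] p2 ⊢ p2
  [∨I₂] p2 ⊢ (p0 ∨ p2)
    [Ax] p2 ⊢ p2

Result: YES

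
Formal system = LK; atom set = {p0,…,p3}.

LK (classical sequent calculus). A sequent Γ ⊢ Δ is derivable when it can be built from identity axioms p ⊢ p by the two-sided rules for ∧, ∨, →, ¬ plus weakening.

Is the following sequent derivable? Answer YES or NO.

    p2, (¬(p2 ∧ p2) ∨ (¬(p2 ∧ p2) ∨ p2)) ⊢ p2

Derivation (root first):
[∨L] p2, (¬(p2 ∧ p2) ∨ (¬(p2 ∧ p2) ∨ p2)) ⊢ p2
  [¬L] p2, ¬(p2 ∧ p2) ⊢ 
    [∧R] p2 ⊢ (p2 ∧ p2)
      [Ax] p2 ⊢ p2
      [Ax] p2 ⊢ p2
  [∨L] p2, (¬(p2 ∧ p2) ∨ p2) ⊢ p2
    [¬L] p2, ¬(p2 ∧ p2) ⊢ 
      [∧R] p2 ⊢ (p2 ∧ p2)
        [Ax] p2 ⊢ p2
        [Ax] p2 ⊢ p2
    [Ax] p2 ⊢ p2

Result: YES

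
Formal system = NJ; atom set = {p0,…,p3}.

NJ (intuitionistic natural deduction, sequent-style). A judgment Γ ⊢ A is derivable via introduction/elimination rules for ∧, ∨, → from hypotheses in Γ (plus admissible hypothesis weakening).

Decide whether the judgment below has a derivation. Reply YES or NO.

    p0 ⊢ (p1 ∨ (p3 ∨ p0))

Derivation (root first):
[∨I₂] p0 ⊢ (p1 ∨ (p3 ∨ p0))
  [∨I₂] p0 ⊢ (p3 ∨ p0)
    [Ax] p0 ⊢ p0

Result: YES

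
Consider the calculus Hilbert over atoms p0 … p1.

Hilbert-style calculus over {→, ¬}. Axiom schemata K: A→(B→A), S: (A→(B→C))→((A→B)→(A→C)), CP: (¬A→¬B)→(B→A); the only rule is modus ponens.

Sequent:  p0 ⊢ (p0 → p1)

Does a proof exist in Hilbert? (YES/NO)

Search for a countermodel by truth-table:
  v=00: Γ:[p0=F] Δ:[(p0 → p1)=T] refutes=False
  v=01: Γ:[p0=F] Δ:[(p0 → p1)=T] refutes=False
  v=10: Γ:[p0=T] Δ:[(p0 → p1)=F] refutes=True  ← countermodel

Result: NO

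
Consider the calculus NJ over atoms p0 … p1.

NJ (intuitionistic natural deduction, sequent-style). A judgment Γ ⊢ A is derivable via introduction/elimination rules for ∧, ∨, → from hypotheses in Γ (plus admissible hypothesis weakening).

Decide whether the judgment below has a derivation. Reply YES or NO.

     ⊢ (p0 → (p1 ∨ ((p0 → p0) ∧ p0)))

Proof tree:
[→I]  ⊢ (p0 → (p1 ∨ ((p0 → p0) ∧ p0)))
  [∨I₂] p0 ⊢ (p1 ∨ ((p0 → p0) ∧ p0))
    [∧I] p0 ⊢ ((p0 → p0) ∧ p0)
      [→I]  ⊢ (p0 → p0)
        [Ax] p0 ⊢ p0
      [Ax] p0 ⊢ p0

Result: YES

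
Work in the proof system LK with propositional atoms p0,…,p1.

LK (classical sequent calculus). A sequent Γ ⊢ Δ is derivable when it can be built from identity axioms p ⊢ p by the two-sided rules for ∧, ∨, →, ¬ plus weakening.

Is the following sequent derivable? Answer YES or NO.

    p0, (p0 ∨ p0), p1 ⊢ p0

Proof tree:
[WL] p0, (p0 ∨ p0), p1 ⊢ p0
  [∨L] p0, (p0 ∨ p0) ⊢ p0
    [Ax] p0 ⊢ p0
    [WL] p0, p0 ⊢ p0
      [Ax] p0 ⊢ p0

Result: YES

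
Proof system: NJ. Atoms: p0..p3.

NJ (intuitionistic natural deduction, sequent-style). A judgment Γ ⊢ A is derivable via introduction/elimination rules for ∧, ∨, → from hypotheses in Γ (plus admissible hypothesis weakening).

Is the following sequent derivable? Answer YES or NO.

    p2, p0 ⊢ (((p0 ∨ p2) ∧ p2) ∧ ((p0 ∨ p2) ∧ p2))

Proof tree:
[∧I] p2, p0 ⊢ (((p0 ∨ p2) ∧ p2) ∧ ((p0 ∨ p2) ∧ p2))
  [∧I] p2, p0 ⊢ ((p0 ∨ p2) ∧ p2)
    [∨I₁] p0 ⊢ (p0 ∨ p2)
      [Ax] p0 ⊢ p0
    [Ax] p2 ⊢ p2
  [∧I] p2, p0 ⊢ ((p0 ∨ p2) ∧ p2)
    [∨I₁] p0 ⊢ (p0 ∨ p2)
      [Ax] p0 ⊢ p0
    [Ax] p2 ⊢ p2

Result: YES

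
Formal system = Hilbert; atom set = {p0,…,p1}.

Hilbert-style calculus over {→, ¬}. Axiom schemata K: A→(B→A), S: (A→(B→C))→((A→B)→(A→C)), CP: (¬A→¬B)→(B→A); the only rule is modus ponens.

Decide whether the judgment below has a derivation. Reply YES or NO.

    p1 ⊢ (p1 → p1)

Derivation (root first):
[MP] p1 ⊢ (p1 → p1)
  [K]  ⊢ (p1 → (p1 → p1))
  [MP] p1 ⊢ p1
    [MP] p1 ⊢ (p1 → p1)
      [K]  ⊢ (p1 → (p1 → p1))
      [Hyp] p1 ⊢ p1
    [Hyp] p1 ⊢ p1

Result: YES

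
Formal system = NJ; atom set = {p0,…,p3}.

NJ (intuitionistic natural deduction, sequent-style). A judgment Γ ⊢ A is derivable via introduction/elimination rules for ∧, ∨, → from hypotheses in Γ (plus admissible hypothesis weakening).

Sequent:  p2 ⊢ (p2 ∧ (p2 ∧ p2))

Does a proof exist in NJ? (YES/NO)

Proof tree:
[∧I] p2 ⊢ (p2 ∧ (p2 ∧ p2))
  [Ax] p2 ⊢ p2
  [∧I] p2 ⊢ (p2 ∧ p2)
    [Ax] p2 ⊢ p2
    [Ax] p2 ⊢ p2

Result: YES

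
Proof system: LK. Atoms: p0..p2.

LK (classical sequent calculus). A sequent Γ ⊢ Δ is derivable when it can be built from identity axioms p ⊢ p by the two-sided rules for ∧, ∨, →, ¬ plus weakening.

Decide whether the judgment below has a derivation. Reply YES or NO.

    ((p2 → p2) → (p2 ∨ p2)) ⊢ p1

Truth-table refutation:
  v=000: Γ:[((p2 → p2) → (p2 ∨ p2))=F] Δ:[p1=F] refutes=False
  v=001: Γ:[((p2 → p2) → (p2 ∨ p2))=T] Δ:[p1=F] refutes=True  ← countermodel

Result: NO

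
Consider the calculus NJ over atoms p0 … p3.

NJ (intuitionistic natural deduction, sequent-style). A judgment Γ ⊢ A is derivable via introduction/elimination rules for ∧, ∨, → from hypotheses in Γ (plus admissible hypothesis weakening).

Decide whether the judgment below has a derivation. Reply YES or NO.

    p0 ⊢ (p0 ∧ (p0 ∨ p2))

Derivation trace:
[∧I] p0 ⊢ (p0 ∧ (p0 ∨ p2))
  [Ax] p0 ⊢ p0
  [∨I₁] p0 ⊢ (p0 ∨ p2)
    [Ax] p0 ⊢ p0

Result: YES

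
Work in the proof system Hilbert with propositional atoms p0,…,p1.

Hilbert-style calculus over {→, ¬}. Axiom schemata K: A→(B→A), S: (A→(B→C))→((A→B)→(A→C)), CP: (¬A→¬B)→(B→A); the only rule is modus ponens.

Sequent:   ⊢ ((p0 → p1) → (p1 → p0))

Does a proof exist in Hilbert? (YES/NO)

Enumerate valuations to refute Γ ⊢ Δ:
  v=00: Γ:[] Δ:[((p0 → p1) → (p1 → p0))=T] refutes=False
  v=01: Γ:[] Δ:[((p0 → p1) → (p1 → p0))=F] refutes=True  ← countermodel

Result: NO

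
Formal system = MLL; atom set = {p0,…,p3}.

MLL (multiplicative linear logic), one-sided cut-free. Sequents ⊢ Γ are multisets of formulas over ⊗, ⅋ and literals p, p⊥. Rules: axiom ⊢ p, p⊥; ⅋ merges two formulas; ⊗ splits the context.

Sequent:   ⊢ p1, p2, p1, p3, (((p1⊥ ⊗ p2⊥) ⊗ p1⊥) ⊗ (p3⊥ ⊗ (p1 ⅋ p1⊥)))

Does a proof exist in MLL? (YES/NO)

Proof tree:
[⊗]  ⊢ p1, p2, p1, p3, (((p1⊥ ⊗ p2⊥) ⊗ p1⊥) ⊗ (p3⊥ ⊗ (p1 ⅋ p1⊥)))
  [⊗]  ⊢ p1, p2, p1, ((p1⊥ ⊗ p2⊥) ⊗ p1⊥)
    [⊗]  ⊢ p1, p2, (p1⊥ ⊗ p2⊥)
      [Ax]  ⊢ p1, p1⊥
      [Ax]  ⊢ p2, p2⊥
    [Ax]  ⊢ p1, p1⊥
  [⊗]  ⊢ p3, (p3⊥ ⊗ (p1 ⅋ p1⊥))
    [Ax]  ⊢ p3, p3⊥
    [⅋]  ⊢ (p1 ⅋ p1⊥)
      [Ax]  ⊢ p1, p1⊥

Result: YES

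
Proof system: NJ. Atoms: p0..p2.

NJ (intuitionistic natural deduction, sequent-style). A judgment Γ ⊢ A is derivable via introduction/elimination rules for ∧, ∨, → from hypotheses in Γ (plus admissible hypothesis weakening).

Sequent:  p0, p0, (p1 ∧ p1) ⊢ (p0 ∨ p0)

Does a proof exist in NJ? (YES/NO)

Proof tree:
[∨I₁] p0, p0, (p1 ∧ p1) ⊢ (p0 ∨ p0)
  [Wk] p0, p0, (p1 ∧ p1) ⊢ p0
    [Wk] p0, p0 ⊢ p0
      [Ax] p0 ⊢ p0

Result: YES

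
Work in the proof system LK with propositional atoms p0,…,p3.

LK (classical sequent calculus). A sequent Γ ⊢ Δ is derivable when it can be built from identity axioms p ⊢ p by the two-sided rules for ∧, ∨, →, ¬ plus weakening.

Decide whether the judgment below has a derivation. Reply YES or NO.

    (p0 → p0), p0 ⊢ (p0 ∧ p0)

Derivation trace:
[∧R] (p0 → p0), p0 ⊢ (p0 ∧ p0)
  [Ax] p0 ⊢ p0
  [→L] p0, (p0 → p0) ⊢ p0
    [Ax] p0 ⊢ p0
    [Ax] p0 ⊢ p0

Result: YES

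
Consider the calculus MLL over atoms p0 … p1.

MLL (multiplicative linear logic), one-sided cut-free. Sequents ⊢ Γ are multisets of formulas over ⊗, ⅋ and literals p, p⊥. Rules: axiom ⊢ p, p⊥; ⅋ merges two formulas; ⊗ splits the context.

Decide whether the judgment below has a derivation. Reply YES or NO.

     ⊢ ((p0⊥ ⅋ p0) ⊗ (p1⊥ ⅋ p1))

Derivation (root first):
[⊗]  ⊢ ((p0⊥ ⅋ p0) ⊗ (p1⊥ ⅋ p1))
  [⅋]  ⊢ (p0⊥ ⅋ p0)
    [Ax]  ⊢ p0, p0⊥
  [⅋]  ⊢ (p1⊥ ⅋ p1)
    [Ax]  ⊢ p1, p1⊥

Result: YES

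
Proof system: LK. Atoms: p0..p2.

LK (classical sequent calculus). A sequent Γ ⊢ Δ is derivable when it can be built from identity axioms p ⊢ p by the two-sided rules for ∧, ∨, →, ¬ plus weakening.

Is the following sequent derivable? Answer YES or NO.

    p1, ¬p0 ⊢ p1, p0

Proof tree:
[¬L] p1, ¬p0 ⊢ p1, p0
  [WR] p1 ⊢ p1, p0, p0
    [WR] p1 ⊢ p1, p0
      [Ax] p1 ⊢ p1

Result: YES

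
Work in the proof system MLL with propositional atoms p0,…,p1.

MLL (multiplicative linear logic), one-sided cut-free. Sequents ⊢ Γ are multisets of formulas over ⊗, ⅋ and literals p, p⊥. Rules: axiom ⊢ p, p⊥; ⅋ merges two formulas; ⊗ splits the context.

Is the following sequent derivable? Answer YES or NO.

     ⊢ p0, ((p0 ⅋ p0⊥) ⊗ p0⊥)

Derivation (root first):
[⊗]  ⊢ p0, ((p0 ⅋ p0⊥) ⊗ p0⊥)
  [⅋]  ⊢ (p0 ⅋ p0⊥)
    [Ax]  ⊢ p0, p0⊥
  [Ax]  ⊢ p0, p0⊥

Result: YES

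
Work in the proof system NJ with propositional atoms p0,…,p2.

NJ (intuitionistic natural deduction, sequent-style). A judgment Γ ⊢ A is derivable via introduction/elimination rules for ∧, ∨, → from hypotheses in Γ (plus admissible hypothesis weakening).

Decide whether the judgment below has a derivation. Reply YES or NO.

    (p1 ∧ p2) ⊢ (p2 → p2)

Derivation (root first):
[Wk] (p1 ∧ p2) ⊢ (p2 → p2)
  [→I]  ⊢ (p2 → p2)
    [Ax] p2 ⊢ p2

Result: YES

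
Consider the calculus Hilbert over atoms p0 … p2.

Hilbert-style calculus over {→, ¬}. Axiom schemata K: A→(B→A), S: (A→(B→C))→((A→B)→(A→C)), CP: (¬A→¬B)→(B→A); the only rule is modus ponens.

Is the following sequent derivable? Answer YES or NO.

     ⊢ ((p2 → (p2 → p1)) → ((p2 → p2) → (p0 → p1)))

Truth-table refutation:
  v=000: Γ:[] Δ:[((p2 → (p2 → p1)) → ((p2 → p2) → (p0 → p1)))=T] refutes=False
  v=001: Γ:[] Δ:[((p2 → (p2 → p1)) → ((p2 → p2) → (p0 → p1)))=T] refutes=False
  v=010: Γ:[] Δ:[((p2 → (p2 → p1)) → ((p2 → p2) → (p0 → p1)))=T] refutes=False
  v=011: Γ:[] Δ:[((p2 → (p2 → p1)) → ((p2 → p2) → (p0 → p1)))=T] refutes=False
  v=100: Γ:[] Δ:[((p2 → (p2 → p1)) → ((p2 → p2) → (p0 → p1)))=F] refutes=True  ← countermodel

Result: NO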